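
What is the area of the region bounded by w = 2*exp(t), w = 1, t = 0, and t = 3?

-5 + 2*exp(3)

On [0, 3], (2*exp(t)) - (1) = 2*exp(t) - 1 is ≥ 0 throughout, so the area is a single integral of |2*exp(t) - 1|.
∫[0,3] (2*exp(t) - 1) dt = -5 + 2*exp(3).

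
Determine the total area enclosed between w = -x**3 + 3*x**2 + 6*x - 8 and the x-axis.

81/2

The curve meets the x-axis where -x**3 + 3*x**2 + 6*x - 8 = 0, i.e. -(x - 4)*(x - 1)*(x + 2) = 0, at x = -2, 1, 4.
On [-2, 1] the curve lies below the axis; ∫[-2,1] (-x**3 + 3*x**2 + 6*x - 8) dx = -81/4, giving area 81/4.
On [1, 4] the curve lies above the axis; ∫[1,4] (-x**3 + 3*x**2 + 6*x - 8) dx = 81/4, giving area 81/4.
Total area = 81/4 + 81/4 = 81/2.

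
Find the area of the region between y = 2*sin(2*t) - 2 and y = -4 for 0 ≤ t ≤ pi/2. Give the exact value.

2 + pi

On [0, pi/2], (2*sin(2*t) - 2) - (-4) = 2*sin(2*t) + 2 is ≥ 0 throughout, so the area is a single integral of |2*sin(2*t) + 2|.
∫[0,pi/2] (2*sin(2*t) + 2) dt = 2 + pi.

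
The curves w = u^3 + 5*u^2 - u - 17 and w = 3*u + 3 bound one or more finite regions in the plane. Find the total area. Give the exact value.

937/12

Set the curves equal: u^3 + 5*u^2 - u - 17 = 3*u + 3, so u^3 + 5*u^2 - 4*u - 20 = 0, which factors as (u - 2)*(u + 2)*(u + 5) = 0. The curves meet at u = -5, -2, 2.
On [-5, -2], w = u^3 + 5*u^2 - u - 17 is on top; that piece has area ∫[-5,-2] (u^3 + 5*u^2 - 4*u - 20) du = 99/4.
On [-2, 2], w = 3*u + 3 is on top; that piece has area ∫[-2,2] (-(u^3 + 5*u^2 - 4*u - 20)) du = 160/3.
Total enclosed area = 99/4 + 160/3 = 937/12.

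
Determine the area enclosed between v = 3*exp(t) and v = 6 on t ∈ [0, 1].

The difference (3*exp(t)) - (6) = 3*exp(t) - 6 changes sign at t = log(2) inside [0, 1], so split the integral there.
∫[0,log(2)] (3*exp(t) - 6) dt = 3 - log(64); the area of that piece is -3 + log(64).
∫[log(2),1] (3*exp(t) - 6) dt = -12 + 6*log(2) + 3*exp(1).
Total area = (-3 + log(64)) + (-12 + 6*log(2) + 3*exp(1)) = -15 + 3*exp(1) + 12*log(2).

-15 + 3*exp(1) + 12*log(2)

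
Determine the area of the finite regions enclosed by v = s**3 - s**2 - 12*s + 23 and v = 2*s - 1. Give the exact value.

Set the curves equal: s**3 - s**2 - 12*s + 23 = 2*s - 1, so s**3 - s**2 - 14*s + 24 = 0, which factors as (s - 3)*(s - 2)*(s + 4) = 0. The curves meet at s = -4, 2, 3.
On [-4, 2], v = s**3 - s**2 - 12*s + 23 is on top; that piece has area ∫[-4,2] (s**3 - s**2 - 14*s + 24) ds = 144.
On [2, 3], v = 2*s - 1 is on top; that piece has area ∫[2,3] (-(s**3 - s**2 - 14*s + 24)) ds = 13/12.
Total enclosed area = 144 + 13/12 = 1741/12.

1741/12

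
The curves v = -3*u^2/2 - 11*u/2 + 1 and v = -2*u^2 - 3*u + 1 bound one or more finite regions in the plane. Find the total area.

Set the curves equal: -3*u^2/2 - 11*u/2 + 1 = -2*u^2 - 3*u + 1, so u^2/2 - 5*u/2 = 0, which factors as u*(u - 5)/2 = 0. The curves meet at u = 0, 5.
On [0, 5], v = -2*u^2 - 3*u + 1 is on top; that piece has area ∫[0,5] (-(u^2/2 - 5*u/2)) du = 125/12.

125/12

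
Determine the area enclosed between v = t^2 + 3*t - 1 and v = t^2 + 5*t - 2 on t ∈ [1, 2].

On [1, 2], (t^2 + 3*t - 1) - (t^2 + 5*t - 2) = -2*t + 1 is ≤ 0 throughout, so the area is a single integral of |-2*t + 1|.
∫[1,2] (-2*t + 1) dt = -2; the area of that piece is 2.

2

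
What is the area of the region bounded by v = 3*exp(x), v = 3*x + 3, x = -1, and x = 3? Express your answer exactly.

On [-1, 3], (3*exp(x)) - (3*x + 3) = -3*x + 3*exp(x) - 3 is ≥ 0 throughout, so the area is a single integral of |-3*x + 3*exp(x) - 3|.
∫[-1,3] (-3*x + 3*exp(x) - 3) dx = -24 - 3*exp(-1) + 3*exp(3).

-24 - 3*exp(-1) + 3*exp(3)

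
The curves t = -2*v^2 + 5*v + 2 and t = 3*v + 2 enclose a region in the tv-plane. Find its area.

1/3

Both boundary curves give t as a function of v, so integrate with respect to v. Setting them equal: -2*v^2 + 2*v = 0, i.e. -2*v*(v - 1) = 0, so they meet at v = 0, 1.
For v in [0, 1], t = -2*v^2 + 5*v + 2 is on the right; area = ∫[0,1] (-2*v^2 + 2*v) dv = 1/3.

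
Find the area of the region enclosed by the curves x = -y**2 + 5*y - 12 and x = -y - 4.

Both boundary curves give x as a function of y, so integrate with respect to y. Setting them equal: -y**2 + 6*y - 8 = 0, i.e. -(y - 4)*(y - 2) = 0, so they meet at y = 2, 4.
For y in [2, 4], x = -y**2 + 5*y - 12 is on the right; area = ∫[2,4] (-y**2 + 6*y - 8) dy = 4/3.

4/3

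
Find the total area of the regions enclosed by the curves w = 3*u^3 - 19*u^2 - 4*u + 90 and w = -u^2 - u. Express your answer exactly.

Set the curves equal: 3*u^3 - 19*u^2 - 4*u + 90 = -u^2 - u, so 3*u^3 - 18*u^2 - 3*u + 90 = 0, which factors as 3*(u - 5)*(u - 3)*(u + 2) = 0. The curves meet at u = -2, 3, 5.
On [-2, 3], w = 3*u^3 - 19*u^2 - 4*u + 90 is on top; that piece has area ∫[-2,3] (3*u^3 - 18*u^2 - 3*u + 90) du = 1125/4.
On [3, 5], w = -u^2 - u is on top; that piece has area ∫[3,5] (-(3*u^3 - 18*u^2 - 3*u + 90)) du = 24.
Total enclosed area = 1125/4 + 24 = 1221/4.

1221/4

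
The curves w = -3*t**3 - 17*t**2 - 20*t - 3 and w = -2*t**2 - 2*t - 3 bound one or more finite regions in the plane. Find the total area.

Set the curves equal: -3*t**3 - 17*t**2 - 20*t - 3 = -2*t**2 - 2*t - 3, so -3*t**3 - 15*t**2 - 18*t = 0, which factors as -3*t*(t + 2)*(t + 3) = 0. The curves meet at t = -3, -2, 0.
On [-3, -2], w = -2*t**2 - 2*t - 3 is on top; that piece has area ∫[-3,-2] (-(-3*t**3 - 15*t**2 - 18*t)) dt = 5/4.
On [-2, 0], w = -3*t**3 - 17*t**2 - 20*t - 3 is on top; that piece has area ∫[-2,0] (-3*t**3 - 15*t**2 - 18*t) dt = 8.
Total enclosed area = 5/4 + 8 = 37/4.

37/4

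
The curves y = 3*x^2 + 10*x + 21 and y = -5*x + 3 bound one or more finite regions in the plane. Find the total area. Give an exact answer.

1/2

Set the curves equal: 3*x^2 + 10*x + 21 = -5*x + 3, so 3*x^2 + 15*x + 18 = 0, which factors as 3*(x + 2)*(x + 3) = 0. The curves meet at x = -3, -2.
On [-3, -2], y = -5*x + 3 is on top; that piece has area ∫[-3,-2] (-(3*x^2 + 15*x + 18)) dx = 1/2.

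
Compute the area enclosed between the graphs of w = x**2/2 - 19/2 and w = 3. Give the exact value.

250/3

Set the curves equal: x**2/2 - 19/2 = 3, so x**2/2 - 25/2 = 0, which factors as (x - 5)*(x + 5)/2 = 0. The curves meet at x = -5, 5.
On [-5, 5], w = 3 is on top; that piece has area ∫[-5,5] (-(x**2/2 - 25/2)) dx = 250/3.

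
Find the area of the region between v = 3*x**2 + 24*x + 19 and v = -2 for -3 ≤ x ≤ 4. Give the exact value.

378

The difference (3*x**2 + 24*x + 19) - (-2) = 3*x**2 + 24*x + 21 changes sign at x = -1 inside [-3, 4], so split the integral there.
∫[-3,-1] (3*x**2 + 24*x + 21) dx = -28; the area of that piece is 28.
∫[-1,4] (3*x**2 + 24*x + 21) dx = 350.
Total area = 28 + 350 = 378.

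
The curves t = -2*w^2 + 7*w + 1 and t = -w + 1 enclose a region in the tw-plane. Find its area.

Both boundary curves give t as a function of w, so integrate with respect to w. Setting them equal: -2*w^2 + 8*w = 0, i.e. -2*w*(w - 4) = 0, so they meet at w = 0, 4.
For w in [0, 4], t = -2*w^2 + 7*w + 1 is on the right; area = ∫[0,4] (-2*w^2 + 8*w) dw = 64/3.

64/3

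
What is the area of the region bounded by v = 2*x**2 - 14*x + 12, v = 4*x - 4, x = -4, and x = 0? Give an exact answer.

752/3

On [-4, 0], (2*x**2 - 14*x + 12) - (4*x - 4) = 2*x**2 - 18*x + 16 is ≥ 0 throughout, so the area is a single integral of |2*x**2 - 18*x + 16|.
∫[-4,0] (2*x**2 - 18*x + 16) dx = 752/3.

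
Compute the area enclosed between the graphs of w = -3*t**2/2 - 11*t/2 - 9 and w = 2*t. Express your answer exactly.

Set the curves equal: -3*t**2/2 - 11*t/2 - 9 = 2*t, so -3*t**2/2 - 15*t/2 - 9 = 0, which factors as -3*(t + 2)*(t + 3)/2 = 0. The curves meet at t = -3, -2.
On [-3, -2], w = -3*t**2/2 - 11*t/2 - 9 is on top; that piece has area ∫[-3,-2] (-3*t**2/2 - 15*t/2 - 9) dt = 1/4.

1/4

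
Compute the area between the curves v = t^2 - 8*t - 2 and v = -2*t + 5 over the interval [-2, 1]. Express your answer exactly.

53/3

The difference (t^2 - 8*t - 2) - (-2*t + 5) = t^2 - 6*t - 7 changes sign at t = -1 inside [-2, 1], so split the integral there.
∫[-2,-1] (t^2 - 6*t - 7) dt = 13/3.
∫[-1,1] (t^2 - 6*t - 7) dt = -40/3; the area of that piece is 40/3.
Total area = 13/3 + 40/3 = 53/3.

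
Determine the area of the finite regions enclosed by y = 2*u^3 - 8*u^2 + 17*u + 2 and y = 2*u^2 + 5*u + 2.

37/6

Set the curves equal: 2*u^3 - 8*u^2 + 17*u + 2 = 2*u^2 + 5*u + 2, so 2*u^3 - 10*u^2 + 12*u = 0, which factors as 2*u*(u - 3)*(u - 2) = 0. The curves meet at u = 0, 2, 3.
On [0, 2], y = 2*u^3 - 8*u^2 + 17*u + 2 is on top; that piece has area ∫[0,2] (2*u^3 - 10*u^2 + 12*u) du = 16/3.
On [2, 3], y = 2*u^2 + 5*u + 2 is on top; that piece has area ∫[2,3] (-(2*u^3 - 10*u^2 + 12*u)) du = 5/6.
Total enclosed area = 16/3 + 5/6 = 37/6.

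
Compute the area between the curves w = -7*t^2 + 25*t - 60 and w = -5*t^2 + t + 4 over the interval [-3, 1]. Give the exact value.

On [-3, 1], (-7*t^2 + 25*t - 60) - (-5*t^2 + t + 4) = -2*t^2 + 24*t - 64 is ≤ 0 throughout, so the area is a single integral of |-2*t^2 + 24*t - 64|.
∫[-3,1] (-2*t^2 + 24*t - 64) dt = -1112/3; the area of that piece is 1112/3.

1112/3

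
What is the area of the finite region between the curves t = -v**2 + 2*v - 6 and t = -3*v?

Both boundary curves give t as a function of v, so integrate with respect to v. Setting them equal: -v**2 + 5*v - 6 = 0, i.e. -(v - 3)*(v - 2) = 0, so they meet at v = 2, 3.
For v in [2, 3], t = -v**2 + 2*v - 6 is on the right; area = ∫[2,3] (-v**2 + 5*v - 6) dv = 1/6.

1/6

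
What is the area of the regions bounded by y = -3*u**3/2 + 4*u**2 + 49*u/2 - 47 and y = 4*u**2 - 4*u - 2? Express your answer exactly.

1551/4

Set the curves equal: -3*u**3/2 + 4*u**2 + 49*u/2 - 47 = 4*u**2 - 4*u - 2, so -3*u**3/2 + 57*u/2 - 45 = 0, which factors as -3*(u - 3)*(u - 2)*(u + 5)/2 = 0. The curves meet at u = -5, 2, 3.
On [-5, 2], y = 4*u**2 - 4*u - 2 is on top; that piece has area ∫[-5,2] (-(-3*u**3/2 + 57*u/2 - 45)) du = 3087/8.
On [2, 3], y = -3*u**3/2 + 4*u**2 + 49*u/2 - 47 is on top; that piece has area ∫[2,3] (-3*u**3/2 + 57*u/2 - 45) du = 15/8.
Total enclosed area = 3087/8 + 15/8 = 1551/4.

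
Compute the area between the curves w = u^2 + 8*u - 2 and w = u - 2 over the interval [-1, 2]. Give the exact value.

The difference (u^2 + 8*u - 2) - (u - 2) = u^2 + 7*u changes sign at u = 0 inside [-1, 2], so split the integral there.
∫[-1,0] (u^2 + 7*u) du = -19/6; the area of that piece is 19/6.
∫[0,2] (u^2 + 7*u) du = 50/3.
Total area = 19/6 + 50/3 = 119/6.

119/6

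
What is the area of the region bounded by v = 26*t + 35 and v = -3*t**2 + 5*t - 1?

Set the curves equal: 26*t + 35 = -3*t**2 + 5*t - 1, so 3*t**2 + 21*t + 36 = 0, which factors as 3*(t + 3)*(t + 4) = 0. The curves meet at t = -4, -3.
On [-4, -3], v = -3*t**2 + 5*t - 1 is on top; that piece has area ∫[-4,-3] (-(3*t**2 + 21*t + 36)) dt = 1/2.

1/2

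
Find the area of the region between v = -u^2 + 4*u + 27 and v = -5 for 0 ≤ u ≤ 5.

On [0, 5], (-u^2 + 4*u + 27) - (-5) = -u^2 + 4*u + 32 is ≥ 0 throughout, so the area is a single integral of |-u^2 + 4*u + 32|.
∫[0,5] (-u^2 + 4*u + 32) du = 505/3.

505/3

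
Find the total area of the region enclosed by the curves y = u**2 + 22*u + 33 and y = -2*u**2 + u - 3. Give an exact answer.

1/2

Set the curves equal: u**2 + 22*u + 33 = -2*u**2 + u - 3, so 3*u**2 + 21*u + 36 = 0, which factors as 3*(u + 3)*(u + 4) = 0. The curves meet at u = -4, -3.
On [-4, -3], y = -2*u**2 + u - 3 is on top; that piece has area ∫[-4,-3] (-(3*u**2 + 21*u + 36)) du = 1/2.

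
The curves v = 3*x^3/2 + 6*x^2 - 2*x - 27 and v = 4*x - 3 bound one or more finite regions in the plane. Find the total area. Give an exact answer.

74

Set the curves equal: 3*x^3/2 + 6*x^2 - 2*x - 27 = 4*x - 3, so 3*x^3/2 + 6*x^2 - 6*x - 24 = 0, which factors as 3*(x - 2)*(x + 2)*(x + 4)/2 = 0. The curves meet at x = -4, -2, 2.
On [-4, -2], v = 3*x^3/2 + 6*x^2 - 2*x - 27 is on top; that piece has area ∫[-4,-2] (3*x^3/2 + 6*x^2 - 6*x - 24) dx = 10.
On [-2, 2], v = 4*x - 3 is on top; that piece has area ∫[-2,2] (-(3*x^3/2 + 6*x^2 - 6*x - 24)) dx = 64.
Total enclosed area = 10 + 64 = 74.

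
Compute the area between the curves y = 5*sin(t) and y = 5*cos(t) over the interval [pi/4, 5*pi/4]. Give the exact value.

On [pi/4, 5*pi/4], (5*sin(t)) - (5*cos(t)) = 5*sin(t) - 5*cos(t) is ≥ 0 throughout, so the area is a single integral of |5*sin(t) - 5*cos(t)|.
∫[pi/4,5*pi/4] (5*sin(t) - 5*cos(t)) dt = 10*sqrt(2).

10*sqrt(2)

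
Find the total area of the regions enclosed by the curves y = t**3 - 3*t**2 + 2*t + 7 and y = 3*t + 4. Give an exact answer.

8

Set the curves equal: t**3 - 3*t**2 + 2*t + 7 = 3*t + 4, so t**3 - 3*t**2 - t + 3 = 0, which factors as (t - 3)*(t - 1)*(t + 1) = 0. The curves meet at t = -1, 1, 3.
On [-1, 1], y = t**3 - 3*t**2 + 2*t + 7 is on top; that piece has area ∫[-1,1] (t**3 - 3*t**2 - t + 3) dt = 4.
On [1, 3], y = 3*t + 4 is on top; that piece has area ∫[1,3] (-(t**3 - 3*t**2 - t + 3)) dt = 4.
Total enclosed area = 4 + 4 = 8.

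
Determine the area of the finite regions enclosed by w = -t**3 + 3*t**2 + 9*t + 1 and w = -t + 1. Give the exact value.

Set the curves equal: -t**3 + 3*t**2 + 9*t + 1 = -t + 1, so -t**3 + 3*t**2 + 10*t = 0, which factors as -t*(t - 5)*(t + 2) = 0. The curves meet at t = -2, 0, 5.
On [-2, 0], w = -t + 1 is on top; that piece has area ∫[-2,0] (-(-t**3 + 3*t**2 + 10*t)) dt = 8.
On [0, 5], w = -t**3 + 3*t**2 + 9*t + 1 is on top; that piece has area ∫[0,5] (-t**3 + 3*t**2 + 10*t) dt = 375/4.
Total enclosed area = 8 + 375/4 = 407/4.

407/4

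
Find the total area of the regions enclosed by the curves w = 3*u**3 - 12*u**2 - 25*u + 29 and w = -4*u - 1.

Set the curves equal: 3*u**3 - 12*u**2 - 25*u + 29 = -4*u - 1, so 3*u**3 - 12*u**2 - 21*u + 30 = 0, which factors as 3*(u - 5)*(u - 1)*(u + 2) = 0. The curves meet at u = -2, 1, 5.
On [-2, 1], w = 3*u**3 - 12*u**2 - 25*u + 29 is on top; that piece has area ∫[-2,1] (3*u**3 - 12*u**2 - 21*u + 30) du = 297/4.
On [1, 5], w = -4*u - 1 is on top; that piece has area ∫[1,5] (-(3*u**3 - 12*u**2 - 21*u + 30)) du = 160.
Total enclosed area = 297/4 + 160 = 937/4.

937/4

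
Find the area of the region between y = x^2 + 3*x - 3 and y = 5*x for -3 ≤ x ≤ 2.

The difference (x^2 + 3*x - 3) - (5*x) = x^2 - 2*x - 3 changes sign at x = -1 inside [-3, 2], so split the integral there.
∫[-3,-1] (x^2 - 2*x - 3) dx = 32/3.
∫[-1,2] (x^2 - 2*x - 3) dx = -9; the area of that piece is 9.
Total area = 32/3 + 9 = 59/3.

59/3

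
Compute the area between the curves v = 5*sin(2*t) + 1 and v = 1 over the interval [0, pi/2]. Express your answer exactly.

On [0, pi/2], (5*sin(2*t) + 1) - (1) = 5*sin(2*t) is ≥ 0 throughout, so the area is a single integral of |5*sin(2*t)|.
∫[0,pi/2] (5*sin(2*t)) dt = 5.

5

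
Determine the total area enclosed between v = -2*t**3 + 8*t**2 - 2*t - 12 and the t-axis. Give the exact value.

The curve meets the t-axis where -2*t**3 + 8*t**2 - 2*t - 12 = 0, i.e. -2*(t - 3)*(t - 2)*(t + 1) = 0, at t = -1, 2, 3.
On [-1, 2] the curve lies below the axis; ∫[-1,2] (-2*t**3 + 8*t**2 - 2*t - 12) dt = -45/2, giving area 45/2.
On [2, 3] the curve lies above the axis; ∫[2,3] (-2*t**3 + 8*t**2 - 2*t - 12) dt = 7/6, giving area 7/6.
Total area = 45/2 + 7/6 = 71/3.

71/3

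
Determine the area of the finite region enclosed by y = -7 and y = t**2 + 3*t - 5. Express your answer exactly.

Set the curves equal: -7 = t**2 + 3*t - 5, so -t**2 - 3*t - 2 = 0, which factors as -(t + 1)*(t + 2) = 0. The curves meet at t = -2, -1.
On [-2, -1], y = -7 is on top; that piece has area ∫[-2,-1] (-t**2 - 3*t - 2) dt = 1/6.

1/6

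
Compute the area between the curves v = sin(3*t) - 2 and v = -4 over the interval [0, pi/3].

On [0, pi/3], (sin(3*t) - 2) - (-4) = sin(3*t) + 2 is ≥ 0 throughout, so the area is a single integral of |sin(3*t) + 2|.
∫[0,pi/3] (sin(3*t) + 2) dt = 2/3 + 2*pi/3.

2/3 + 2*pi/3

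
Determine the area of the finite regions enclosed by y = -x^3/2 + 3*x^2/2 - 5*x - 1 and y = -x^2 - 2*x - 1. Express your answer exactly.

37/24

Set the curves equal: -x^3/2 + 3*x^2/2 - 5*x - 1 = -x^2 - 2*x - 1, so -x^3/2 + 5*x^2/2 - 3*x = 0, which factors as -x*(x - 3)*(x - 2)/2 = 0. The curves meet at x = 0, 2, 3.
On [0, 2], y = -x^2 - 2*x - 1 is on top; that piece has area ∫[0,2] (-(-x^3/2 + 5*x^2/2 - 3*x)) dx = 4/3.
On [2, 3], y = -x^3/2 + 3*x^2/2 - 5*x - 1 is on top; that piece has area ∫[2,3] (-x^3/2 + 5*x^2/2 - 3*x) dx = 5/24.
Total enclosed area = 4/3 + 5/24 = 37/24.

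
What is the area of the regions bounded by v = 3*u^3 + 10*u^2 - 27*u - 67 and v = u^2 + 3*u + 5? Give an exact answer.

1221/4

Set the curves equal: 3*u^3 + 10*u^2 - 27*u - 67 = u^2 + 3*u + 5, so 3*u^3 + 9*u^2 - 30*u - 72 = 0, which factors as 3*(u - 3)*(u + 2)*(u + 4) = 0. The curves meet at u = -4, -2, 3.
On [-4, -2], v = 3*u^3 + 10*u^2 - 27*u - 67 is on top; that piece has area ∫[-4,-2] (3*u^3 + 9*u^2 - 30*u - 72) du = 24.
On [-2, 3], v = u^2 + 3*u + 5 is on top; that piece has area ∫[-2,3] (-(3*u^3 + 9*u^2 - 30*u - 72)) du = 1125/4.
Total enclosed area = 24 + 1125/4 = 1221/4.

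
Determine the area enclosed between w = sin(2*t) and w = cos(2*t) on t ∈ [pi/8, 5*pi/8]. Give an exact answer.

sqrt(2)

On [pi/8, 5*pi/8], (sin(2*t)) - (cos(2*t)) = sin(2*t) - cos(2*t) is ≥ 0 throughout, so the area is a single integral of |sin(2*t) - cos(2*t)|.
∫[pi/8,5*pi/8] (sin(2*t) - cos(2*t)) dt = sqrt(2).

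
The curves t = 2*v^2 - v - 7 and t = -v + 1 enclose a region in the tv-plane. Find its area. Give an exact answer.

Both boundary curves give t as a function of v, so integrate with respect to v. Setting them equal: 2*v^2 - 8 = 0, i.e. 2*(v - 2)*(v + 2) = 0, so they meet at v = -2, 2.
For v in [-2, 2], t = 2*v^2 - v - 7 is on the left; area = ∫[-2,2] (-(2*v^2 - 8)) dv = 64/3.

64/3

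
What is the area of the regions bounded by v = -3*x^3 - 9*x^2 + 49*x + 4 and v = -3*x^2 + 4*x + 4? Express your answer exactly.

Set the curves equal: -3*x^3 - 9*x^2 + 49*x + 4 = -3*x^2 + 4*x + 4, so -3*x^3 - 6*x^2 + 45*x = 0, which factors as -3*x*(x - 3)*(x + 5) = 0. The curves meet at x = -5, 0, 3.
On [-5, 0], v = -3*x^2 + 4*x + 4 is on top; that piece has area ∫[-5,0] (-(-3*x^3 - 6*x^2 + 45*x)) dx = 1375/4.
On [0, 3], v = -3*x^3 - 9*x^2 + 49*x + 4 is on top; that piece has area ∫[0,3] (-3*x^3 - 6*x^2 + 45*x) dx = 351/4.
Total enclosed area = 1375/4 + 351/4 = 863/2.

863/2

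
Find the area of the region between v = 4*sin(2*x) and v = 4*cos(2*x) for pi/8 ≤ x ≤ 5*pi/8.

On [pi/8, 5*pi/8], (4*sin(2*x)) - (4*cos(2*x)) = 4*sin(2*x) - 4*cos(2*x) is ≥ 0 throughout, so the area is a single integral of |4*sin(2*x) - 4*cos(2*x)|.
∫[pi/8,5*pi/8] (4*sin(2*x) - 4*cos(2*x)) dx = 4*sqrt(2).

4*sqrt(2)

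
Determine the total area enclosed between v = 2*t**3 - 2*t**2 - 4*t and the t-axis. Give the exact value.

The curve meets the t-axis where 2*t**3 - 2*t**2 - 4*t = 0, i.e. 2*t*(t - 2)*(t + 1) = 0, at t = -1, 0, 2.
On [-1, 0] the curve lies above the axis; ∫[-1,0] (2*t**3 - 2*t**2 - 4*t) dt = 5/6, giving area 5/6.
On [0, 2] the curve lies below the axis; ∫[0,2] (2*t**3 - 2*t**2 - 4*t) dt = -16/3, giving area 16/3.
Total area = 5/6 + 16/3 = 37/6.

37/6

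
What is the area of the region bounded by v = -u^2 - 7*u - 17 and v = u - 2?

Set the curves equal: -u^2 - 7*u - 17 = u - 2, so -u^2 - 8*u - 15 = 0, which factors as -(u + 3)*(u + 5) = 0. The curves meet at u = -5, -3.
On [-5, -3], v = -u^2 - 7*u - 17 is on top; that piece has area ∫[-5,-3] (-u^2 - 8*u - 15) du = 4/3.

4/3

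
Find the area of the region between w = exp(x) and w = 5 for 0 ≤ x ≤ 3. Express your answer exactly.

The difference (exp(x)) - (5) = exp(x) - 5 changes sign at x = log(5) inside [0, 3], so split the integral there.
∫[0,log(5)] (exp(x) - 5) dx = 4 - log(3125); the area of that piece is -4 + log(3125).
∫[log(5),3] (exp(x) - 5) dx = -20 + 5*log(5) + exp(3).
Total area = (-4 + log(3125)) + (-20 + 5*log(5) + exp(3)) = -24 + 10*log(5) + exp(3).

-24 + 10*log(5) + exp(3)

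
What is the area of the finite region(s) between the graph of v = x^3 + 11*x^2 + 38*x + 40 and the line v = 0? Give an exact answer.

The curve meets the x-axis where x^3 + 11*x^2 + 38*x + 40 = 0, i.e. (x + 2)*(x + 4)*(x + 5) = 0, at x = -5, -4, -2.
On [-5, -4] the curve lies above the axis; ∫[-5,-4] (x^3 + 11*x^2 + 38*x + 40) dx = 5/12, giving area 5/12.
On [-4, -2] the curve lies below the axis; ∫[-4,-2] (x^3 + 11*x^2 + 38*x + 40) dx = -8/3, giving area 8/3.
Total area = 5/12 + 8/3 = 37/12.

37/12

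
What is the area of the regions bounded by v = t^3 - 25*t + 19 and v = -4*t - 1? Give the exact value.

Set the curves equal: t^3 - 25*t + 19 = -4*t - 1, so t^3 - 21*t + 20 = 0, which factors as (t - 4)*(t - 1)*(t + 5) = 0. The curves meet at t = -5, 1, 4.
On [-5, 1], v = t^3 - 25*t + 19 is on top; that piece has area ∫[-5,1] (t^3 - 21*t + 20) dt = 216.
On [1, 4], v = -4*t - 1 is on top; that piece has area ∫[1,4] (-(t^3 - 21*t + 20)) dt = 135/4.
Total enclosed area = 216 + 135/4 = 999/4.

999/4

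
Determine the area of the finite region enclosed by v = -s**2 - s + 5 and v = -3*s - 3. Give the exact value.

36

Set the curves equal: -s**2 - s + 5 = -3*s - 3, so -s**2 + 2*s + 8 = 0, which factors as -(s - 4)*(s + 2) = 0. The curves meet at s = -2, 4.
On [-2, 4], v = -s**2 - s + 5 is on top; that piece has area ∫[-2,4] (-s**2 + 2*s + 8) ds = 36.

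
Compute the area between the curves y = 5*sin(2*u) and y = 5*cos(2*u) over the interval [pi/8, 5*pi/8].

On [pi/8, 5*pi/8], (5*sin(2*u)) - (5*cos(2*u)) = 5*sin(2*u) - 5*cos(2*u) is ≥ 0 throughout, so the area is a single integral of |5*sin(2*u) - 5*cos(2*u)|.
∫[pi/8,5*pi/8] (5*sin(2*u) - 5*cos(2*u)) du = 5*sqrt(2).

5*sqrt(2)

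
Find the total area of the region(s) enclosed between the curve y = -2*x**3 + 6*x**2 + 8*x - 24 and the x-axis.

131/2

The curve meets the x-axis where -2*x**3 + 6*x**2 + 8*x - 24 = 0, i.e. -2*(x - 3)*(x - 2)*(x + 2) = 0, at x = -2, 2, 3.
On [-2, 2] the curve lies below the axis; ∫[-2,2] (-2*x**3 + 6*x**2 + 8*x - 24) dx = -64, giving area 64.
On [2, 3] the curve lies above the axis; ∫[2,3] (-2*x**3 + 6*x**2 + 8*x - 24) dx = 3/2, giving area 3/2.
Total area = 64 + 3/2 = 131/2.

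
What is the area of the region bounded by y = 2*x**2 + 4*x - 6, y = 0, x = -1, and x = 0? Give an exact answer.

On [-1, 0], (2*x**2 + 4*x - 6) - (0) = 2*x**2 + 4*x - 6 is ≤ 0 throughout, so the area is a single integral of |2*x**2 + 4*x - 6|.
∫[-1,0] (2*x**2 + 4*x - 6) dx = -22/3; the area of that piece is 22/3.

22/3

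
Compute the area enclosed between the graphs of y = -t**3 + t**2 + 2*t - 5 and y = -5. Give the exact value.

37/12

Set the curves equal: -t**3 + t**2 + 2*t - 5 = -5, so -t**3 + t**2 + 2*t = 0, which factors as -t*(t - 2)*(t + 1) = 0. The curves meet at t = -1, 0, 2.
On [-1, 0], y = -5 is on top; that piece has area ∫[-1,0] (-(-t**3 + t**2 + 2*t)) dt = 5/12.
On [0, 2], y = -t**3 + t**2 + 2*t - 5 is on top; that piece has area ∫[0,2] (-t**3 + t**2 + 2*t) dt = 8/3.
Total enclosed area = 5/12 + 8/3 = 37/12.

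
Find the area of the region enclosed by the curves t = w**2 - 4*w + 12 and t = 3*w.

1/6

Both boundary curves give t as a function of w, so integrate with respect to w. Setting them equal: w**2 - 7*w + 12 = 0, i.e. (w - 4)*(w - 3) = 0, so they meet at w = 3, 4.
For w in [3, 4], t = w**2 - 4*w + 12 is on the left; area = ∫[3,4] (-(w**2 - 7*w + 12)) dw = 1/6.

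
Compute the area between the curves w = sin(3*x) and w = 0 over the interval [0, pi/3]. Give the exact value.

2/3

On [0, pi/3], (sin(3*x)) - (0) = sin(3*x) is ≥ 0 throughout, so the area is a single integral of |sin(3*x)|.
∫[0,pi/3] (sin(3*x)) dx = 2/3.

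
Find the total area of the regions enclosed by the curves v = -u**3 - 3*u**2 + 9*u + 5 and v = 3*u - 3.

Set the curves equal: -u**3 - 3*u**2 + 9*u + 5 = 3*u - 3, so -u**3 - 3*u**2 + 6*u + 8 = 0, which factors as -(u - 2)*(u + 1)*(u + 4) = 0. The curves meet at u = -4, -1, 2.
On [-4, -1], v = 3*u - 3 is on top; that piece has area ∫[-4,-1] (-(-u**3 - 3*u**2 + 6*u + 8)) du = 81/4.
On [-1, 2], v = -u**3 - 3*u**2 + 9*u + 5 is on top; that piece has area ∫[-1,2] (-u**3 - 3*u**2 + 6*u + 8) du = 81/4.
Total enclosed area = 81/4 + 81/4 = 81/2.

81/2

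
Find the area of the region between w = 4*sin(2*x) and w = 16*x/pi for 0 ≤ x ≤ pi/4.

On [0, pi/4], (4*sin(2*x)) - (16*x/pi) = -16*x/pi + 4*sin(2*x) is ≥ 0 throughout, so the area is a single integral of |-16*x/pi + 4*sin(2*x)|.
∫[0,pi/4] (-16*x/pi + 4*sin(2*x)) dx = 2 - pi/2.

2 - pi/2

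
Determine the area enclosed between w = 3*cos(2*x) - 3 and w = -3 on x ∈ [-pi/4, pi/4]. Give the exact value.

3

On [-pi/4, pi/4], (3*cos(2*x) - 3) - (-3) = 3*cos(2*x) is ≥ 0 throughout, so the area is a single integral of |3*cos(2*x)|.
∫[-pi/4,pi/4] (3*cos(2*x)) dx = 3.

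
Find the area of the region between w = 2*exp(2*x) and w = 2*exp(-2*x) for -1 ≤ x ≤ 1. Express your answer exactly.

-4 + 2*exp(-2) + 2*exp(2)

The difference (2*exp(2*x)) - (2*exp(-2*x)) = 2*exp(2*x) - 2*exp(-2*x) changes sign at x = 0 inside [-1, 1], so split the integral there.
∫[-1,0] (2*exp(2*x) - 2*exp(-2*x)) dx = -exp(2) - exp(-2) + 2; the area of that piece is -2 + exp(-2) + exp(2).
∫[0,1] (2*exp(2*x) - 2*exp(-2*x)) dx = -2 + exp(-2) + exp(2).
Total area = (-2 + exp(-2) + exp(2)) + (-2 + exp(-2) + exp(2)) = -4 + 2*exp(-2) + 2*exp(2).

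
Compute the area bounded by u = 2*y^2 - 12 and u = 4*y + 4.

Both boundary curves give u as a function of y, so integrate with respect to y. Setting them equal: 2*y^2 - 4*y - 16 = 0, i.e. 2*(y - 4)*(y + 2) = 0, so they meet at y = -2, 4.
For y in [-2, 4], u = 2*y^2 - 12 is on the left; area = ∫[-2,4] (-(2*y^2 - 4*y - 16)) dy = 72.

72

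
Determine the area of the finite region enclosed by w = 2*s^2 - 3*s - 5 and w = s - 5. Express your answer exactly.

8/3

Set the curves equal: 2*s^2 - 3*s - 5 = s - 5, so 2*s^2 - 4*s = 0, which factors as 2*s*(s - 2) = 0. The curves meet at s = 0, 2.
On [0, 2], w = s - 5 is on top; that piece has area ∫[0,2] (-(2*s^2 - 4*s)) ds = 8/3.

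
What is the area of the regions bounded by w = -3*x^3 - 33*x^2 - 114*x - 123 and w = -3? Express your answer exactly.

37/4

Set the curves equal: -3*x^3 - 33*x^2 - 114*x - 123 = -3, so -3*x^3 - 33*x^2 - 114*x - 120 = 0, which factors as -3*(x + 2)*(x + 4)*(x + 5) = 0. The curves meet at x = -5, -4, -2.
On [-5, -4], w = -3 is on top; that piece has area ∫[-5,-4] (-(-3*x^3 - 33*x^2 - 114*x - 120)) dx = 5/4.
On [-4, -2], w = -3*x^3 - 33*x^2 - 114*x - 123 is on top; that piece has area ∫[-4,-2] (-3*x^3 - 33*x^2 - 114*x - 120) dx = 8.
Total enclosed area = 5/4 + 8 = 37/4.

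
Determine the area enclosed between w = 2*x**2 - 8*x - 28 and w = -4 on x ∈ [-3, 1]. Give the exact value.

188/3

The difference (2*x**2 - 8*x - 28) - (-4) = 2*x**2 - 8*x - 24 changes sign at x = -2 inside [-3, 1], so split the integral there.
∫[-3,-2] (2*x**2 - 8*x - 24) dx = 26/3.
∫[-2,1] (2*x**2 - 8*x - 24) dx = -54; the area of that piece is 54.
Total area = 26/3 + 54 = 188/3.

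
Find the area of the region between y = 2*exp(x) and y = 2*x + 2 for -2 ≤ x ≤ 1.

-3 - 2*exp(-2) + 2*exp(1)

On [-2, 1], (2*exp(x)) - (2*x + 2) = -2*x + 2*exp(x) - 2 is ≥ 0 throughout, so the area is a single integral of |-2*x + 2*exp(x) - 2|.
∫[-2,1] (-2*x + 2*exp(x) - 2) dx = -3 - 2*exp(-2) + 2*exp(1).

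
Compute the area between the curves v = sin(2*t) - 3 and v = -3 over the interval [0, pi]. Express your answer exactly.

The difference (sin(2*t) - 3) - (-3) = sin(2*t) changes sign at t = pi/2 inside [0, pi], so split the integral there.
∫[0,pi/2] (sin(2*t)) dt = 1.
∫[pi/2,pi] (sin(2*t)) dt = -1; the area of that piece is 1.
Total area = 1 + 1 = 2.

2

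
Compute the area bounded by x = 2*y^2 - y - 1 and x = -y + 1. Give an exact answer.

8/3

Both boundary curves give x as a function of y, so integrate with respect to y. Setting them equal: 2*y^2 - 2 = 0, i.e. 2*(y - 1)*(y + 1) = 0, so they meet at y = -1, 1.
For y in [-1, 1], x = 2*y^2 - y - 1 is on the left; area = ∫[-1,1] (-(2*y^2 - 2)) dy = 8/3.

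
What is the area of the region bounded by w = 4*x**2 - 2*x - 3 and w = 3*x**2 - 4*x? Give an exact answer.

32/3

Set the curves equal: 4*x**2 - 2*x - 3 = 3*x**2 - 4*x, so x**2 + 2*x - 3 = 0, which factors as (x - 1)*(x + 3) = 0. The curves meet at x = -3, 1.
On [-3, 1], w = 3*x**2 - 4*x is on top; that piece has area ∫[-3,1] (-(x**2 + 2*x - 3)) dx = 32/3.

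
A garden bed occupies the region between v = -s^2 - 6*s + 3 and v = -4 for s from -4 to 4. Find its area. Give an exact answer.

310/3

The difference (-s^2 - 6*s + 3) - (-4) = -s^2 - 6*s + 7 changes sign at s = 1 inside [-4, 4], so split the integral there.
∫[-4,1] (-s^2 - 6*s + 7) ds = 175/3.
∫[1,4] (-s^2 - 6*s + 7) ds = -45; the area of that piece is 45.
Total area = 175/3 + 45 = 310/3.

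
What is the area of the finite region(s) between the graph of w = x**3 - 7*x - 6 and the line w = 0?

The curve meets the x-axis where x**3 - 7*x - 6 = 0, i.e. (x - 3)*(x + 1)*(x + 2) = 0, at x = -2, -1, 3.
On [-2, -1] the curve lies above the axis; ∫[-2,-1] (x**3 - 7*x - 6) dx = 3/4, giving area 3/4.
On [-1, 3] the curve lies below the axis; ∫[-1,3] (x**3 - 7*x - 6) dx = -32, giving area 32.
Total area = 3/4 + 32 = 131/4.

131/4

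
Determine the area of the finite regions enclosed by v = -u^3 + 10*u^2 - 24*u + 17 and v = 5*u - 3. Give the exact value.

Set the curves equal: -u^3 + 10*u^2 - 24*u + 17 = 5*u - 3, so -u^3 + 10*u^2 - 29*u + 20 = 0, which factors as -(u - 5)*(u - 4)*(u - 1) = 0. The curves meet at u = 1, 4, 5.
On [1, 4], v = 5*u - 3 is on top; that piece has area ∫[1,4] (-(-u^3 + 10*u^2 - 29*u + 20)) du = 45/4.
On [4, 5], v = -u^3 + 10*u^2 - 24*u + 17 is on top; that piece has area ∫[4,5] (-u^3 + 10*u^2 - 29*u + 20) du = 7/12.
Total enclosed area = 45/4 + 7/12 = 71/6.

71/6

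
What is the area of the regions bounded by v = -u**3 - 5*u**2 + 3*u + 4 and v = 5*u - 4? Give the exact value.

Set the curves equal: -u**3 - 5*u**2 + 3*u + 4 = 5*u - 4, so -u**3 - 5*u**2 - 2*u + 8 = 0, which factors as -(u - 1)*(u + 2)*(u + 4) = 0. The curves meet at u = -4, -2, 1.
On [-4, -2], v = 5*u - 4 is on top; that piece has area ∫[-4,-2] (-(-u**3 - 5*u**2 - 2*u + 8)) du = 16/3.
On [-2, 1], v = -u**3 - 5*u**2 + 3*u + 4 is on top; that piece has area ∫[-2,1] (-u**3 - 5*u**2 - 2*u + 8) du = 63/4.
Total enclosed area = 16/3 + 63/4 = 253/12.

253/12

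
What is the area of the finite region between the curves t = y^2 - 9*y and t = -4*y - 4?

Both boundary curves give t as a function of y, so integrate with respect to y. Setting them equal: y^2 - 5*y + 4 = 0, i.e. (y - 4)*(y - 1) = 0, so they meet at y = 1, 4.
For y in [1, 4], t = y^2 - 9*y is on the left; area = ∫[1,4] (-(y^2 - 5*y + 4)) dy = 9/2.

9/2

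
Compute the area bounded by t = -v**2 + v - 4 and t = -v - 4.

4/3

Both boundary curves give t as a function of v, so integrate with respect to v. Setting them equal: -v**2 + 2*v = 0, i.e. -v*(v - 2) = 0, so they meet at v = 0, 2.
For v in [0, 2], t = -v**2 + v - 4 is on the right; area = ∫[0,2] (-v**2 + 2*v) dv = 4/3.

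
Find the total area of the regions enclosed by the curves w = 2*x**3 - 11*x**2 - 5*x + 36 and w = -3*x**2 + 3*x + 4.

Set the curves equal: 2*x**3 - 11*x**2 - 5*x + 36 = -3*x**2 + 3*x + 4, so 2*x**3 - 8*x**2 - 8*x + 32 = 0, which factors as 2*(x - 4)*(x - 2)*(x + 2) = 0. The curves meet at x = -2, 2, 4.
On [-2, 2], w = 2*x**3 - 11*x**2 - 5*x + 36 is on top; that piece has area ∫[-2,2] (2*x**3 - 8*x**2 - 8*x + 32) dx = 256/3.
On [2, 4], w = -3*x**2 + 3*x + 4 is on top; that piece has area ∫[2,4] (-(2*x**3 - 8*x**2 - 8*x + 32)) dx = 40/3.
Total enclosed area = 256/3 + 40/3 = 296/3.

296/3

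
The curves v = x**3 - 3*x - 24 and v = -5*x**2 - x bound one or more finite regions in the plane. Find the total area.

Set the curves equal: x**3 - 3*x - 24 = -5*x**2 - x, so x**3 + 5*x**2 - 2*x - 24 = 0, which factors as (x - 2)*(x + 3)*(x + 4) = 0. The curves meet at x = -4, -3, 2.
On [-4, -3], v = x**3 - 3*x - 24 is on top; that piece has area ∫[-4,-3] (x**3 + 5*x**2 - 2*x - 24) dx = 11/12.
On [-3, 2], v = -5*x**2 - x is on top; that piece has area ∫[-3,2] (-(x**3 + 5*x**2 - 2*x - 24)) dx = 875/12.
Total enclosed area = 11/12 + 875/12 = 443/6.

443/6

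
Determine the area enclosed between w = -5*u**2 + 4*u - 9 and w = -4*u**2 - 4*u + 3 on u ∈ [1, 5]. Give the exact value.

The difference (-5*u**2 + 4*u - 9) - (-4*u**2 - 4*u + 3) = -u**2 + 8*u - 12 changes sign at u = 2 inside [1, 5], so split the integral there.
∫[1,2] (-u**2 + 8*u - 12) du = -7/3; the area of that piece is 7/3.
∫[2,5] (-u**2 + 8*u - 12) du = 9.
Total area = 7/3 + 9 = 34/3.

34/3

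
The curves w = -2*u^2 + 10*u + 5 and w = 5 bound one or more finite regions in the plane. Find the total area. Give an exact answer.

Set the curves equal: -2*u^2 + 10*u + 5 = 5, so -2*u^2 + 10*u = 0, which factors as -2*u*(u - 5) = 0. The curves meet at u = 0, 5.
On [0, 5], w = -2*u^2 + 10*u + 5 is on top; that piece has area ∫[0,5] (-2*u^2 + 10*u) du = 125/3.

125/3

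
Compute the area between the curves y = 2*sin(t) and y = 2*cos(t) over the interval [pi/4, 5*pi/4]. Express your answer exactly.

On [pi/4, 5*pi/4], (2*sin(t)) - (2*cos(t)) = 2*sin(t) - 2*cos(t) is ≥ 0 throughout, so the area is a single integral of |2*sin(t) - 2*cos(t)|.
∫[pi/4,5*pi/4] (2*sin(t) - 2*cos(t)) dt = 4*sqrt(2).

4*sqrt(2)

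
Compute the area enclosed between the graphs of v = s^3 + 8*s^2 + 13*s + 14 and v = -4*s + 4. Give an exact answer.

71/6

Set the curves equal: s^3 + 8*s^2 + 13*s + 14 = -4*s + 4, so s^3 + 8*s^2 + 17*s + 10 = 0, which factors as (s + 1)*(s + 2)*(s + 5) = 0. The curves meet at s = -5, -2, -1.
On [-5, -2], v = s^3 + 8*s^2 + 13*s + 14 is on top; that piece has area ∫[-5,-2] (s^3 + 8*s^2 + 17*s + 10) ds = 45/4.
On [-2, -1], v = -4*s + 4 is on top; that piece has area ∫[-2,-1] (-(s^3 + 8*s^2 + 17*s + 10)) ds = 7/12.
Total enclosed area = 45/4 + 7/12 = 71/6.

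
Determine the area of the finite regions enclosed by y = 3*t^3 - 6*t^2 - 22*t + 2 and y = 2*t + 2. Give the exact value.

148

Set the curves equal: 3*t^3 - 6*t^2 - 22*t + 2 = 2*t + 2, so 3*t^3 - 6*t^2 - 24*t = 0, which factors as 3*t*(t - 4)*(t + 2) = 0. The curves meet at t = -2, 0, 4.
On [-2, 0], y = 3*t^3 - 6*t^2 - 22*t + 2 is on top; that piece has area ∫[-2,0] (3*t^3 - 6*t^2 - 24*t) dt = 20.
On [0, 4], y = 2*t + 2 is on top; that piece has area ∫[0,4] (-(3*t^3 - 6*t^2 - 24*t)) dt = 128.
Total enclosed area = 20 + 128 = 148.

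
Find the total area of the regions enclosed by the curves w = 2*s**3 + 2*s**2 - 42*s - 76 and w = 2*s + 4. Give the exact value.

Set the curves equal: 2*s**3 + 2*s**2 - 42*s - 76 = 2*s + 4, so 2*s**3 + 2*s**2 - 44*s - 80 = 0, which factors as 2*(s - 5)*(s + 2)*(s + 4) = 0. The curves meet at s = -4, -2, 5.
On [-4, -2], w = 2*s**3 + 2*s**2 - 42*s - 76 is on top; that piece has area ∫[-4,-2] (2*s**3 + 2*s**2 - 44*s - 80) ds = 64/3.
On [-2, 5], w = 2*s + 4 is on top; that piece has area ∫[-2,5] (-(2*s**3 + 2*s**2 - 44*s - 80)) ds = 3773/6.
Total enclosed area = 64/3 + 3773/6 = 3901/6.

3901/6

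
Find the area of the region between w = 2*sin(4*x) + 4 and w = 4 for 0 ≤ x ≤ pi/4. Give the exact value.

On [0, pi/4], (2*sin(4*x) + 4) - (4) = 2*sin(4*x) is ≥ 0 throughout, so the area is a single integral of |2*sin(4*x)|.
∫[0,pi/4] (2*sin(4*x)) dx = 1.

1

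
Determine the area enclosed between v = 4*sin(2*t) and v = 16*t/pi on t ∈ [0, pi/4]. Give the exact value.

On [0, pi/4], (4*sin(2*t)) - (16*t/pi) = -16*t/pi + 4*sin(2*t) is ≥ 0 throughout, so the area is a single integral of |-16*t/pi + 4*sin(2*t)|.
∫[0,pi/4] (-16*t/pi + 4*sin(2*t)) dt = 2 - pi/2.

2 - pi/2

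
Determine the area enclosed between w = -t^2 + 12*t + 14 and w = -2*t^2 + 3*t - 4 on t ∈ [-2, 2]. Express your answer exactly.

On [-2, 2], (-t^2 + 12*t + 14) - (-2*t^2 + 3*t - 4) = t^2 + 9*t + 18 is ≥ 0 throughout, so the area is a single integral of |t^2 + 9*t + 18|.
∫[-2,2] (t^2 + 9*t + 18) dt = 232/3.

232/3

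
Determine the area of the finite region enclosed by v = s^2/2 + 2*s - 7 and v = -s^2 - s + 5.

54

Set the curves equal: s^2/2 + 2*s - 7 = -s^2 - s + 5, so 3*s^2/2 + 3*s - 12 = 0, which factors as 3*(s - 2)*(s + 4)/2 = 0. The curves meet at s = -4, 2.
On [-4, 2], v = -s^2 - s + 5 is on top; that piece has area ∫[-4,2] (-(3*s^2/2 + 3*s - 12)) ds = 54.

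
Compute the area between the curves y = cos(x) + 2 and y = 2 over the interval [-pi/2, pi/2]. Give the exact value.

2

On [-pi/2, pi/2], (cos(x) + 2) - (2) = cos(x) is ≥ 0 throughout, so the area is a single integral of |cos(x)|.
∫[-pi/2,pi/2] (cos(x)) dx = 2.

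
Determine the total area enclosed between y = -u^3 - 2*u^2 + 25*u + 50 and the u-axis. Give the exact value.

The curve meets the u-axis where -u^3 - 2*u^2 + 25*u + 50 = 0, i.e. -(u - 5)*(u + 2)*(u + 5) = 0, at u = -5, -2, 5.
On [-5, -2] the curve lies below the axis; ∫[-5,-2] (-u^3 - 2*u^2 + 25*u + 50) du = -153/4, giving area 153/4.
On [-2, 5] the curve lies above the axis; ∫[-2,5] (-u^3 - 2*u^2 + 25*u + 50) du = 4459/12, giving area 4459/12.
Total area = 153/4 + 4459/12 = 2459/6.

2459/6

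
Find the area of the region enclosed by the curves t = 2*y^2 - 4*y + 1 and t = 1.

8/3

Both boundary curves give t as a function of y, so integrate with respect to y. Setting them equal: 2*y^2 - 4*y = 0, i.e. 2*y*(y - 2) = 0, so they meet at y = 0, 2.
For y in [0, 2], t = 2*y^2 - 4*y + 1 is on the left; area = ∫[0,2] (-(2*y^2 - 4*y)) dy = 8/3.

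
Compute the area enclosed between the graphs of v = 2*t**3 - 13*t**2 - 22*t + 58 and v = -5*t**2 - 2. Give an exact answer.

Set the curves equal: 2*t**3 - 13*t**2 - 22*t + 58 = -5*t**2 - 2, so 2*t**3 - 8*t**2 - 22*t + 60 = 0, which factors as 2*(t - 5)*(t - 2)*(t + 3) = 0. The curves meet at t = -3, 2, 5.
On [-3, 2], v = 2*t**3 - 13*t**2 - 22*t + 58 is on top; that piece has area ∫[-3,2] (2*t**3 - 8*t**2 - 22*t + 60) dt = 1375/6.
On [2, 5], v = -5*t**2 - 2 is on top; that piece has area ∫[2,5] (-(2*t**3 - 8*t**2 - 22*t + 60)) dt = 117/2.
Total enclosed area = 1375/6 + 117/2 = 863/3.

863/3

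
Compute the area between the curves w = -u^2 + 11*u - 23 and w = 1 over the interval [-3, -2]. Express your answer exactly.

On [-3, -2], (-u^2 + 11*u - 23) - (1) = -u^2 + 11*u - 24 is ≤ 0 throughout, so the area is a single integral of |-u^2 + 11*u - 24|.
∫[-3,-2] (-u^2 + 11*u - 24) du = -347/6; the area of that piece is 347/6.

347/6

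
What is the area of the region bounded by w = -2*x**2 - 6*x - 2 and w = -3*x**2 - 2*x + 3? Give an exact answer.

36

Set the curves equal: -2*x**2 - 6*x - 2 = -3*x**2 - 2*x + 3, so x**2 - 4*x - 5 = 0, which factors as (x - 5)*(x + 1) = 0. The curves meet at x = -1, 5.
On [-1, 5], w = -3*x**2 - 2*x + 3 is on top; that piece has area ∫[-1,5] (-(x**2 - 4*x - 5)) dx = 36.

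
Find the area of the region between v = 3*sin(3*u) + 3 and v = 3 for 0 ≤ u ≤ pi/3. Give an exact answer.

2

On [0, pi/3], (3*sin(3*u) + 3) - (3) = 3*sin(3*u) is ≥ 0 throughout, so the area is a single integral of |3*sin(3*u)|.
∫[0,pi/3] (3*sin(3*u)) du = 2.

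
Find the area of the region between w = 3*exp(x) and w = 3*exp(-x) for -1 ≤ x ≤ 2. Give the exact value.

-12 + 3*exp(-2) + 3*exp(-1) + 3*exp(1) + 3*exp(2)

The difference (3*exp(x)) - (3*exp(-x)) = 3*exp(x) - 3*exp(-x) changes sign at x = 0 inside [-1, 2], so split the integral there.
∫[-1,0] (3*exp(x) - 3*exp(-x)) dx = -3*exp(1) - 3*exp(-1) + 6; the area of that piece is -6 + 3*exp(-1) + 3*exp(1).
∫[0,2] (3*exp(x) - 3*exp(-x)) dx = -6 + 3*exp(-2) + 3*exp(2).
Total area = (-6 + 3*exp(-1) + 3*exp(1)) + (-6 + 3*exp(-2) + 3*exp(2)) = -12 + 3*exp(-2) + 3*exp(-1) + 3*exp(1) + 3*exp(2).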